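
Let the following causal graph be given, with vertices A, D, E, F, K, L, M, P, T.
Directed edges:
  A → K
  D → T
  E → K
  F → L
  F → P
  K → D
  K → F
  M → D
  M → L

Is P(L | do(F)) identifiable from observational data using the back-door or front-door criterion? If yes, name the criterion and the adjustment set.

desc(F)\{F}={L,P}; candidates ⊆ {A,D,E,K,M,T}.
∅: F⊥L given ∅ in G with F→· removed — back-door holds.
P(L|do(F)) = P(L|F) — no adjustment needed.

P(L|do(F)): backdoor, adjust for ∅.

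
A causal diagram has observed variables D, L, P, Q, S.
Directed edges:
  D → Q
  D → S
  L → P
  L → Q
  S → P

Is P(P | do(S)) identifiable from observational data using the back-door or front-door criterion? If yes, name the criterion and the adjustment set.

desc(S)\{S}={P}; candidates ⊆ {D,L,Q}.
∅: S⊥P given ∅ in G with S→· removed — back-door holds.
P(P|do(S)) = P(P|S) — no adjustment needed.

P(P|do(S)): backdoor, adjust for ∅.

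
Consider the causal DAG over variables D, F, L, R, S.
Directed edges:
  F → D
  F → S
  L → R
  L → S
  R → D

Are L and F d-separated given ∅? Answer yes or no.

Yes — L ⊥ F | ∅.

Bayes-Ball from L | ∅ reaches {D,R,S}.
F ∉ reach(L|∅) ⇒ L ⊥ F | ∅.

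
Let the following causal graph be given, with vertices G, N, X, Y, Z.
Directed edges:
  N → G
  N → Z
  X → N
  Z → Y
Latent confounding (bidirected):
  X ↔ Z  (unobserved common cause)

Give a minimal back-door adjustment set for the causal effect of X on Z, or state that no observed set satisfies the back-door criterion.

X→Z: no observed back-door set.

desc(X)\{X}={G,N,Y,Z}; candidates ⊆ {—}.
X↔Z: latent back-door arc(s) into X.
size 0: {}; under {} X still reaches {Y,Z} ∋ Z.
X↔Z cannot be blocked by any observed set — no back-door set.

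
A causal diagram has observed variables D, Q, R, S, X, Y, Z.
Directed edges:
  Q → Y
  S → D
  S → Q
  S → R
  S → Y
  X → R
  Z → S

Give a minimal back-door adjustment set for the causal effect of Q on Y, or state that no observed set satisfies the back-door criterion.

Q→Y: minimal back-door set {S}.

desc(Q)\{Q}={Y}; candidates ⊆ {D,R,S,X,Z}.
size 0: {}; under {} Q still reaches {D,R,S,Y,Z} ∋ Y.
{S}: Q⊥Y given {S} in G with Q→· removed — back-door holds.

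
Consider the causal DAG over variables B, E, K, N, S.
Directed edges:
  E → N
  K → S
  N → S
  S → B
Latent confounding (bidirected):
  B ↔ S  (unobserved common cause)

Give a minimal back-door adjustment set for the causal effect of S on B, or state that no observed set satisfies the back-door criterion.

desc(S)\{S}={B}; candidates ⊆ {E,K,N}.
S↔B: latent back-door arc(s) into S.
size 0: {}; under {} S still reaches {B,E,K,N} ∋ B.
size 1: {E}, {K}, {N}; under {E} S still reaches {B,K,N} ∋ B.
size 2: {E,K}, {E,N}, {K,N}; under {E,K} S still reaches {B,N} ∋ B.
S↔B cannot be blocked by any observed set — no back-door set.

S→B: no observed back-door set.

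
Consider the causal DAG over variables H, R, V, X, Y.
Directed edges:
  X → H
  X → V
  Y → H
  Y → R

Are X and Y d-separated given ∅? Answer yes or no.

Yes — X ⊥ Y | ∅.

Bayes-Ball from X | ∅ reaches {H,V}.
Y ∉ reach(X|∅) ⇒ X ⊥ Y | ∅.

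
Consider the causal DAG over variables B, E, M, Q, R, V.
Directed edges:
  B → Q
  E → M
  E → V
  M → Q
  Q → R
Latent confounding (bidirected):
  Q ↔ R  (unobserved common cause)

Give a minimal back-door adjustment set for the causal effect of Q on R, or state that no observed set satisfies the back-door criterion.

desc(Q)\{Q}={R}; candidates ⊆ {B,E,M,V}.
Q↔R: latent back-door arc(s) into Q.
size 0: {}; under {} Q still reaches {B,E,M,R,V} ∋ R.
size 1: {B}, {E}, {M} …(+1); under {B} Q still reaches {E,M,R,V} ∋ R.
size 2: {B,E}, {B,M}, {B,V} …(+3); under {B,E} Q still reaches {M,R} ∋ R.
Q↔R cannot be blocked by any observed set — no back-door set.

Q→R: no observed back-door set.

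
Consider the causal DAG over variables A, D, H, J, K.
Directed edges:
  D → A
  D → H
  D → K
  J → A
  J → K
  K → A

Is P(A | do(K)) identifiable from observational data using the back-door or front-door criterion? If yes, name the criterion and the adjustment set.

desc(K)\{K}={A}; candidates ⊆ {D,H,J}.
size 0: {}; under {} K still reaches {A,D,H,J} ∋ A.
size 1: {D}, {H}, {J}; under {D} K still reaches {A,J} ∋ A.
{D,J}: K⊥A given {D,J} in G with K→· removed — back-door holds.
P(A|do(K)) = Σ_{D,J} P(A|K,D,J)·P(D,J).

P(A|do(K)): backdoor, adjust for {D, J}.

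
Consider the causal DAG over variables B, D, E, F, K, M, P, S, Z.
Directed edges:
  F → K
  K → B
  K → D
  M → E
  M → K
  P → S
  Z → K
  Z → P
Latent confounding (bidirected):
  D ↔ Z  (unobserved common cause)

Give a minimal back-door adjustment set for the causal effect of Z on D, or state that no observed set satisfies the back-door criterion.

Z→D: no observed back-door set.

desc(Z)\{Z}={B,D,K,P,S}; candidates ⊆ {E,F,M}.
Z↔D: latent back-door arc(s) into Z.
size 0: {}; under {} Z still reaches {D} ∋ D.
size 1: {E}, {F}, {M}; under {E} Z still reaches {D} ∋ D.
size 2: {E,F}, {E,M}, {F,M}; under {E,F} Z still reaches {D} ∋ D.
Z↔D cannot be blocked by any observed set — no back-door set.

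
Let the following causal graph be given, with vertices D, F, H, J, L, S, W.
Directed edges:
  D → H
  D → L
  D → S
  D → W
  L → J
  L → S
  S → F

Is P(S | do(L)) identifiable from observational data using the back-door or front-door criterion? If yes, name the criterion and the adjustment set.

desc(L)\{L}={F,J,S}; candidates ⊆ {D,H,W}.
size 0: {}; under {} L still reaches {D,F,H,S,W} ∋ S.
{D}: L⊥S given {D} in G with L→· removed — back-door holds.
P(S|do(L)) = Σ_{D} P(S|L,D)·P(D).

P(S|do(L)): backdoor, adjust for {D}.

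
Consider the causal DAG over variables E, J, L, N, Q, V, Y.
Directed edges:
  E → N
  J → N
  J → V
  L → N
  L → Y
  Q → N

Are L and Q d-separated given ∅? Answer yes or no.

Bayes-Ball from L | ∅ reaches {N,Y}.
Q ∉ reach(L|∅) ⇒ L ⊥ Q | ∅.

Yes — L ⊥ Q | ∅.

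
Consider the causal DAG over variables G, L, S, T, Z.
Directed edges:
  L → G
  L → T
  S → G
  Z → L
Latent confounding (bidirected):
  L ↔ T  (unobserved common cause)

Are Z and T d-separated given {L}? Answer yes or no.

Bayes-Ball from Z | {L} reaches {T}.
T ∈ reach(Z|{L}) ⇒ Z ⊥̸ T | {L}.

No — Z and T are d-connected given {L}.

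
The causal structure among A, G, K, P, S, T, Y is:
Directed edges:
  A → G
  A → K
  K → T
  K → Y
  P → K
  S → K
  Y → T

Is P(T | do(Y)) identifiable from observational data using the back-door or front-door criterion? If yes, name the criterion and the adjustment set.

desc(Y)\{Y}={T}; candidates ⊆ {A,G,K,P,S}.
size 0: {}; under {} Y still reaches {A,G,K,P,S,T} ∋ T.
{K}: Y⊥T given {K} in G with Y→· removed — back-door holds.
P(T|do(Y)) = Σ_{K} P(T|Y,K)·P(K).

P(T|do(Y)): backdoor, adjust for {K}.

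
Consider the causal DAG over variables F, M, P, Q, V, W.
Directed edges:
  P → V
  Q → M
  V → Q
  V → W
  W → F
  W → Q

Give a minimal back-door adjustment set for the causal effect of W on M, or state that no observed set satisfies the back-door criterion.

desc(W)\{W}={F,M,Q}; candidates ⊆ {P,V}.
size 0: {}; under {} W still reaches {M,P,Q,V} ∋ M.
{V}: W⊥M given {V} in G with W→· removed — back-door holds.

W→M: minimal back-door set {V}.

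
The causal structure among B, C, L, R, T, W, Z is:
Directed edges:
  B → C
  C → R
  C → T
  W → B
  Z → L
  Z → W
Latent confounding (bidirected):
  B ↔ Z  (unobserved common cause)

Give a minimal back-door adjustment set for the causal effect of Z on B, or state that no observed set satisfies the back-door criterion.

Z→B: no observed back-door set.

desc(Z)\{Z}={B,C,L,R,T,W}; candidates ⊆ {—}.
Z↔B: latent back-door arc(s) into Z.
size 0: {}; under {} Z still reaches {B,C,R,T} ∋ B.
Z↔B cannot be blocked by any observed set — no back-door set.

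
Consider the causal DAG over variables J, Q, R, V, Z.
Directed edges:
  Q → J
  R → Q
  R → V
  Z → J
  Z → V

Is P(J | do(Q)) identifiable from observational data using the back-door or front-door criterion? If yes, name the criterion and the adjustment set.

desc(Q)\{Q}={J}; candidates ⊆ {R,V,Z}.
∅: Q⊥J given ∅ in G with Q→· removed — back-door holds.
P(J|do(Q)) = P(J|Q) — no adjustment needed.

P(J|do(Q)): backdoor, adjust for ∅.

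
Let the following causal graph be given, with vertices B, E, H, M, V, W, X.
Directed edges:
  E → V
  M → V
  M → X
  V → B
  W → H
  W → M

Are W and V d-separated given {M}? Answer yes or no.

Bayes-Ball from W | {M} reaches {H}.
V ∉ reach(W|{M}) ⇒ W ⊥ V | {M}.

Yes — W ⊥ V | {M}.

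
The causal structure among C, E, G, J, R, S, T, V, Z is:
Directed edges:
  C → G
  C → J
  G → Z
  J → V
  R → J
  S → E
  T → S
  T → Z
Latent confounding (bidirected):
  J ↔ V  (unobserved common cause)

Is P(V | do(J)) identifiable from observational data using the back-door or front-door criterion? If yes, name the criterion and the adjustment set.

desc(J)\{J}={V}; candidates ⊆ {C,E,G,R,S,T,Z}.
J↔V: latent back-door arc(s) into J.
size 0: {}; under {} J still reaches {C,G,R,V,Z} ∋ V.
size 1: {C}, {E}, {G} …(+4); under {C} J still reaches {R,V} ∋ V.
size 2: {C,E}, {C,G}, {C,R} …(+18); under {C,E} J still reaches {R,V} ∋ V.
J↔V cannot be blocked by any observed set — no back-door set.
No mediator lies on a directed J→…→V path.
Neither criterion identifies P(V|do(J)) in this graph.

P(V|do(J)): not identifiable (no BD/FD set).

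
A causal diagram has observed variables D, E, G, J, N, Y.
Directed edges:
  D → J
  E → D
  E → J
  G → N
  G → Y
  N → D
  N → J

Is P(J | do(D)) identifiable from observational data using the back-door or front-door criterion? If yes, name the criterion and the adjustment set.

P(J|do(D)): backdoor, adjust for {E, N}.

desc(D)\{D}={J}; candidates ⊆ {E,G,N,Y}.
size 0: {}; under {} D still reaches {E,G,J,N,Y} ∋ J.
size 1: {E}, {G}, {N} …(+1); under {E} D still reaches {G,J,N,Y} ∋ J.
{E,N}: D⊥J given {E,N} in G with D→· removed — back-door holds.
P(J|do(D)) = Σ_{E,N} P(J|D,E,N)·P(E,N).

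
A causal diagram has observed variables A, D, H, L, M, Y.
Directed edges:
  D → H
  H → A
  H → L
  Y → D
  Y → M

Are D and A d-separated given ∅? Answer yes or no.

Bayes-Ball from D | ∅ reaches {A,H,L,M,Y}.
A ∈ reach(D|∅) ⇒ D ⊥̸ A | ∅.

No — D and A are d-connected given ∅.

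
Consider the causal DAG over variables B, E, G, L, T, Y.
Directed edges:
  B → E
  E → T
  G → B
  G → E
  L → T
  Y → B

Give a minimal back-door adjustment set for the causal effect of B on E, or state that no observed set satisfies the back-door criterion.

desc(B)\{B}={E,T}; candidates ⊆ {G,L,Y}.
size 0: {}; under {} B still reaches {E,G,T,Y} ∋ E.
{G}: B⊥E given {G} in G with B→· removed — back-door holds.

B→E: minimal back-door set {G}.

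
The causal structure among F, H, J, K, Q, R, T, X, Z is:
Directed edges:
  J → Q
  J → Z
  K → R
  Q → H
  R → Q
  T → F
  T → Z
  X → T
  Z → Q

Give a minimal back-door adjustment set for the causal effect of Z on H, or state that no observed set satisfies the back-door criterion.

desc(Z)\{Z}={H,Q}; candidates ⊆ {F,J,K,R,T,X}.
size 0: {}; under {} Z still reaches {F,H,J,Q,T,X} ∋ H.
{J}: Z⊥H given {J} in G with Z→· removed — back-door holds.

Z→H: minimal back-door set {J}.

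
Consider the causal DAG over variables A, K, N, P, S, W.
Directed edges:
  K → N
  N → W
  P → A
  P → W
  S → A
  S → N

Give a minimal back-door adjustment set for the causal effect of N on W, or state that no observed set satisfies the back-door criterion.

N→W: minimal back-door set ∅.

desc(N)\{N}={W}; candidates ⊆ {A,K,P,S}.
∅: N⊥W given ∅ in G with N→· removed — back-door holds.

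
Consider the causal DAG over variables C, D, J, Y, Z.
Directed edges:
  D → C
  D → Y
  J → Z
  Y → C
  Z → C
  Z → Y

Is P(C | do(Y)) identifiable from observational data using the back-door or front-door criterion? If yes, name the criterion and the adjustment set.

desc(Y)\{Y}={C}; candidates ⊆ {D,J,Z}.
size 0: {}; under {} Y still reaches {C,D,J,Z} ∋ C.
size 1: {D}, {J}, {Z}; under {D} Y still reaches {C,J,Z} ∋ C.
{D,Z}: Y⊥C given {D,Z} in G with Y→· removed — back-door holds.
P(C|do(Y)) = Σ_{D,Z} P(C|Y,D,Z)·P(D,Z).

P(C|do(Y)): backdoor, adjust for {D, Z}.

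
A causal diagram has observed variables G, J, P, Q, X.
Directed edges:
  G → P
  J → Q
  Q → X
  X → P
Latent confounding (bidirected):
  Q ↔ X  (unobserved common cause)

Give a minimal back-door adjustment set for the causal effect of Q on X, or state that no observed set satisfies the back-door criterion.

Q→X: no observed back-door set.

desc(Q)\{Q}={P,X}; candidates ⊆ {G,J}.
Q↔X: latent back-door arc(s) into Q.
size 0: {}; under {} Q still reaches {J,P,X} ∋ X.
size 1: {G}, {J}; under {G} Q still reaches {J,P,X} ∋ X.
size 2: {G,J}; under {G,J} Q still reaches {P,X} ∋ X.
Q↔X cannot be blocked by any observed set — no back-door set.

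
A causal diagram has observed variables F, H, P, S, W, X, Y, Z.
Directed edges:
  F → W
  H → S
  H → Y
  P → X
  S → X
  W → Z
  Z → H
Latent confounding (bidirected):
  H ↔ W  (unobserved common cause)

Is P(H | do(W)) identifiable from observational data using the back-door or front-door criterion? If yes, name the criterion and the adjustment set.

P(H|do(W)): frontdoor, adjust for {Z}.

desc(W)\{W}={H,S,X,Y,Z}; candidates ⊆ {F,P}.
W↔H: latent back-door arc(s) into W.
size 0: {}; under {} W still reaches {F,H,S,X,Y} ∋ H.
size 1: {F}, {P}; under {F} W still reaches {H,S,X,Y} ∋ H.
size 2: {F,P}; under {F,P} W still reaches {H,S,X,Y} ∋ H.
W↔H cannot be blocked by any observed set — no back-door set.
{Z}: (i) intercepts every directed W→H path; (ii) no back-door W→{Z}; (iii) {W} blocks every back-door {Z}→H. Front-door holds.
P(H|do(W)) = Σ_{Z} P(Z|W) Σ_{W'} P(H|Z,W')P(W').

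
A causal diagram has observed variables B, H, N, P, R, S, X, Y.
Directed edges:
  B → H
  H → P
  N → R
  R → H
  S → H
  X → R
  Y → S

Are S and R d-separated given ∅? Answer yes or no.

Yes — S ⊥ R | ∅.

Bayes-Ball from S | ∅ reaches {H,P,Y}.
R ∉ reach(S|∅) ⇒ S ⊥ R | ∅.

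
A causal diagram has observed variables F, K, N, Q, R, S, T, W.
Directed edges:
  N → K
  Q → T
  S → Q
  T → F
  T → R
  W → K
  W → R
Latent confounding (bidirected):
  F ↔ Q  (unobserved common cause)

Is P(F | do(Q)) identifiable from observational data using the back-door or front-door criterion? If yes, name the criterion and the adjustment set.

P(F|do(Q)): frontdoor, adjust for {T}.

desc(Q)\{Q}={F,R,T}; candidates ⊆ {K,N,S,W}.
Q↔F: latent back-door arc(s) into Q.
size 0: {}; under {} Q still reaches {F,S} ∋ F.
size 1: {K}, {N}, {S} …(+1); under {K} Q still reaches {F,S} ∋ F.
size 2: {K,N}, {K,S}, {K,W} …(+3); under {K,N} Q still reaches {F,S} ∋ F.
Q↔F cannot be blocked by any observed set — no back-door set.
{T}: (i) intercepts every directed Q→F path; (ii) no back-door Q→{T}; (iii) {Q} blocks every back-door {T}→F. Front-door holds.
P(F|do(Q)) = Σ_{T} P(T|Q) Σ_{Q'} P(F|T,Q')P(Q').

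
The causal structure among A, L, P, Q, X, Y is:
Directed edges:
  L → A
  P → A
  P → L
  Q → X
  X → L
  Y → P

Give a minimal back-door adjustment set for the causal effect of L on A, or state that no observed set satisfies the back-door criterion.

desc(L)\{L}={A}; candidates ⊆ {P,Q,X,Y}.
size 0: {}; under {} L still reaches {A,P,Q,X,Y} ∋ A.
{P}: L⊥A given {P} in G with L→· removed — back-door holds.

L→A: minimal back-door set {P}.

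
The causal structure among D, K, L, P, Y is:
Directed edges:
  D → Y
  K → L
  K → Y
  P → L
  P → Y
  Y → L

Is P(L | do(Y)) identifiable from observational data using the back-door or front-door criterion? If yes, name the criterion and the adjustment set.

P(L|do(Y)): backdoor, adjust for {K, P}.

desc(Y)\{Y}={L}; candidates ⊆ {D,K,P}.
size 0: {}; under {} Y still reaches {D,K,L,P} ∋ L.
size 1: {D}, {K}, {P}; under {D} Y still reaches {K,L,P} ∋ L.
{K,P}: Y⊥L given {K,P} in G with Y→· removed — back-door holds.
P(L|do(Y)) = Σ_{K,P} P(L|Y,K,P)·P(K,P).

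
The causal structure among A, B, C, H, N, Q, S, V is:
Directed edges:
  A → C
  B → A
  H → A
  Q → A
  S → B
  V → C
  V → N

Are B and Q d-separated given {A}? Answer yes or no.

Bayes-Ball from B | {A} reaches {H,Q,S}.
Q ∈ reach(B|{A}) ⇒ B ⊥̸ Q | {A}.

No — B and Q are d-connected given {A}.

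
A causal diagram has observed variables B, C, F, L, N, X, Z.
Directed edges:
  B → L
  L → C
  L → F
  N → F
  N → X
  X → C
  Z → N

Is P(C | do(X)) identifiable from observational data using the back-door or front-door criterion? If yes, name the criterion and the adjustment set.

P(C|do(X)): backdoor, adjust for ∅.

desc(X)\{X}={C}; candidates ⊆ {B,F,L,N,Z}.
∅: X⊥C given ∅ in G with X→· removed — back-door holds.
P(C|do(X)) = P(C|X) — no adjustment needed.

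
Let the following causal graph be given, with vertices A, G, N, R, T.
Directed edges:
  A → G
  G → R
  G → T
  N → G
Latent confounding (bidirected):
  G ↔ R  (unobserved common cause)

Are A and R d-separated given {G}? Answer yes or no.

Bayes-Ball from A | {G} reaches {N,R}.
R ∈ reach(A|{G}) ⇒ A ⊥̸ R | {G}.

No — A and R are d-connected given {G}.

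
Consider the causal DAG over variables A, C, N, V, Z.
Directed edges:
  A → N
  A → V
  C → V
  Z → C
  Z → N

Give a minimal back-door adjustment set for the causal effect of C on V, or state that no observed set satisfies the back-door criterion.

desc(C)\{C}={V}; candidates ⊆ {A,N,Z}.
∅: C⊥V given ∅ in G with C→· removed — back-door holds.

C→V: minimal back-door set ∅.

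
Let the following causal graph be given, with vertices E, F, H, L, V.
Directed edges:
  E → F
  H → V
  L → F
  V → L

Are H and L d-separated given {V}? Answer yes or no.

Bayes-Ball from H | {V} reaches ∅.
L ∉ reach(H|{V}) ⇒ H ⊥ L | {V}.

Yes — H ⊥ L | {V}.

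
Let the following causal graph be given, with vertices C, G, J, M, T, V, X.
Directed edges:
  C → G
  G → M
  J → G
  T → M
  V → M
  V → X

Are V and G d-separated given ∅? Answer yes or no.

Yes — V ⊥ G | ∅.

Bayes-Ball from V | ∅ reaches {M,X}.
G ∉ reach(V|∅) ⇒ V ⊥ G | ∅.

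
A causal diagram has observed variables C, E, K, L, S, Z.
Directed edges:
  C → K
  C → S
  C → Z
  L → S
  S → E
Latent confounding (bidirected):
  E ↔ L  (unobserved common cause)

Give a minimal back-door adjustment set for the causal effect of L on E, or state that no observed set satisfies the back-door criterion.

desc(L)\{L}={E,S}; candidates ⊆ {C,K,Z}.
L↔E: latent back-door arc(s) into L.
size 0: {}; under {} L still reaches {E} ∋ E.
size 1: {C}, {K}, {Z}; under {C} L still reaches {E} ∋ E.
size 2: {C,K}, {C,Z}, {K,Z}; under {C,K} L still reaches {E} ∋ E.
L↔E cannot be blocked by any observed set — no back-door set.

L→E: no observed back-door set.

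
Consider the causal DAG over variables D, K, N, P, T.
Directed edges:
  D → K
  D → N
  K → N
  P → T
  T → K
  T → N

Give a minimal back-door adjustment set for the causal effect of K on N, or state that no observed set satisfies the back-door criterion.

K→N: minimal back-door set {D, T}.

desc(K)\{K}={N}; candidates ⊆ {D,P,T}.
size 0: {}; under {} K still reaches {D,N,P,T} ∋ N.
size 1: {D}, {P}, {T}; under {D} K still reaches {N,P,T} ∋ N.
{D,T}: K⊥N given {D,T} in G with K→· removed — back-door holds.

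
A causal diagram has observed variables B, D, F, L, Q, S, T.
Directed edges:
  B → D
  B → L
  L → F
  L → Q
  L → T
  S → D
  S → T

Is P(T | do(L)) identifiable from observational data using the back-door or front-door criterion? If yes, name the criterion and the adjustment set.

desc(L)\{L}={F,Q,T}; candidates ⊆ {B,D,S}.
∅: L⊥T given ∅ in G with L→· removed — back-door holds.
P(T|do(L)) = P(T|L) — no adjustment needed.

P(T|do(L)): backdoor, adjust for ∅.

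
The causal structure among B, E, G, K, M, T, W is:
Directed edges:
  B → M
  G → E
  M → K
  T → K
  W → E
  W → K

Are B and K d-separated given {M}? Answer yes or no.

Yes — B ⊥ K | {M}.

Bayes-Ball from B | {M} reaches ∅.
K ∉ reach(B|{M}) ⇒ B ⊥ K | {M}.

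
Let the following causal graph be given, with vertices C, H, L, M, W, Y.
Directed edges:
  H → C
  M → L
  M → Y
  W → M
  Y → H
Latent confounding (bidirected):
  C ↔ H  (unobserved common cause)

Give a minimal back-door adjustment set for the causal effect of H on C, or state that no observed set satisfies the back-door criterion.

desc(H)\{H}={C}; candidates ⊆ {L,M,W,Y}.
H↔C: latent back-door arc(s) into H.
size 0: {}; under {} H still reaches {C,L,M,W,Y} ∋ C.
size 1: {L}, {M}, {W} …(+1); under {L} H still reaches {C,M,W,Y} ∋ C.
size 2: {L,M}, {L,W}, {L,Y} …(+3); under {L,M} H still reaches {C,Y} ∋ C.
H↔C cannot be blocked by any observed set — no back-door set.

H→C: no observed back-door set.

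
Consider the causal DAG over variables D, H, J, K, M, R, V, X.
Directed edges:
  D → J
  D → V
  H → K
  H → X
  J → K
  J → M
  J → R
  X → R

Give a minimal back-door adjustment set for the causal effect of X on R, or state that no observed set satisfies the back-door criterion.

X→R: minimal back-door set ∅.

desc(X)\{X}={R}; candidates ⊆ {D,H,J,K,M,V}.
∅: X⊥R given ∅ in G with X→· removed — back-door holds.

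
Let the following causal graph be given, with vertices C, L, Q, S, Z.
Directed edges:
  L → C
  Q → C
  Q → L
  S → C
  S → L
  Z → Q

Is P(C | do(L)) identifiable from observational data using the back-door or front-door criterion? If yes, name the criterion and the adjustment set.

desc(L)\{L}={C}; candidates ⊆ {Q,S,Z}.
size 0: {}; under {} L still reaches {C,Q,S,Z} ∋ C.
size 1: {Q}, {S}, {Z}; under {Q} L still reaches {C,S} ∋ C.
{Q,S}: L⊥C given {Q,S} in G with L→· removed — back-door holds.
P(C|do(L)) = Σ_{Q,S} P(C|L,Q,S)·P(Q,S).

P(C|do(L)): backdoor, adjust for {Q, S}.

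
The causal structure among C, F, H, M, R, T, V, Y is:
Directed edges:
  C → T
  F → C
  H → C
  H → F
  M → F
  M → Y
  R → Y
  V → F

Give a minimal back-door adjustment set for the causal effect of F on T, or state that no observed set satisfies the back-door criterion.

F→T: minimal back-door set {H}.

desc(F)\{F}={C,T}; candidates ⊆ {H,M,R,V,Y}.
size 0: {}; under {} F still reaches {C,H,M,T,V,Y} ∋ T.
{H}: F⊥T given {H} in G with F→· removed — back-door holds.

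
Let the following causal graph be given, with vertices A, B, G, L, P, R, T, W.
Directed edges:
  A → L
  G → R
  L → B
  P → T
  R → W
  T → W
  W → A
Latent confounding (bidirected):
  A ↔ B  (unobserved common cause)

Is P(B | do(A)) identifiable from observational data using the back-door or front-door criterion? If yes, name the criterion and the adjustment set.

desc(A)\{A}={B,L}; candidates ⊆ {G,P,R,T,W}.
A↔B: latent back-door arc(s) into A.
size 0: {}; under {} A still reaches {B,G,P,R,T,W} ∋ B.
size 1: {G}, {P}, {R} …(+2); under {G} A still reaches {B,P,R,T,W} ∋ B.
size 2: {G,P}, {G,R}, {G,T} …(+7); under {G,P} A still reaches {B,R,T,W} ∋ B.
A↔B cannot be blocked by any observed set — no back-door set.
{L}: (i) intercepts every directed A→B path; (ii) no back-door A→{L}; (iii) {A} blocks every back-door {L}→B. Front-door holds.
P(B|do(A)) = Σ_{L} P(L|A) Σ_{A'} P(B|L,A')P(A').

P(B|do(A)): frontdoor, adjust for {L}.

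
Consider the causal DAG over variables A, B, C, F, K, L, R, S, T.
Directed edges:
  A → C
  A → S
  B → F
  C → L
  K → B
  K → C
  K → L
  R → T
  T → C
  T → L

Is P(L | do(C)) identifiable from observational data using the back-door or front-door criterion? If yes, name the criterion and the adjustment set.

P(L|do(C)): backdoor, adjust for {K, T}.

desc(C)\{C}={L}; candidates ⊆ {A,B,F,K,R,S,T}.
size 0: {}; under {} C still reaches {A,B,F,K,L,R,S,T} ∋ L.
size 1: {A}, {B}, {F} …(+4); under {A} C still reaches {B,F,K,L,R,T} ∋ L.
{K,T}: C⊥L given {K,T} in G with C→· removed — back-door holds.
P(L|do(C)) = Σ_{K,T} P(L|C,K,T)·P(K,T).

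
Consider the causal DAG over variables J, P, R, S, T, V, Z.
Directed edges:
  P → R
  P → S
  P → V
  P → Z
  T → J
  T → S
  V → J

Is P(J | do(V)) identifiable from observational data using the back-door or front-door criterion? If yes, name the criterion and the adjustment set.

P(J|do(V)): backdoor, adjust for ∅.

desc(V)\{V}={J}; candidates ⊆ {P,R,S,T,Z}.
∅: V⊥J given ∅ in G with V→· removed — back-door holds.
P(J|do(V)) = P(J|V) — no adjustment needed.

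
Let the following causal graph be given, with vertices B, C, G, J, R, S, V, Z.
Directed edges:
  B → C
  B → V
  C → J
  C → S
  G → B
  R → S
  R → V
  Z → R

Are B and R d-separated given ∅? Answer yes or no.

Bayes-Ball from B | ∅ reaches {C,G,J,S,V}.
R ∉ reach(B|∅) ⇒ B ⊥ R | ∅.

Yes — B ⊥ R | ∅.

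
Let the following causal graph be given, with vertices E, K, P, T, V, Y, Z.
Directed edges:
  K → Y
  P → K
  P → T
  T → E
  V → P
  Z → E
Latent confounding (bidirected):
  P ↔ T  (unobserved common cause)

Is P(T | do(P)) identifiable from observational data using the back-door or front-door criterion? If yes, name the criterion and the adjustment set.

P(T|do(P)): not identifiable (no BD/FD set).

desc(P)\{P}={E,K,T,Y}; candidates ⊆ {V,Z}.
P↔T: latent back-door arc(s) into P.
size 0: {}; under {} P still reaches {E,T,V} ∋ T.
size 1: {V}, {Z}; under {V} P still reaches {E,T} ∋ T.
size 2: {V,Z}; under {V,Z} P still reaches {E,T} ∋ T.
P↔T cannot be blocked by any observed set — no back-door set.
No mediator lies on a directed P→…→T path.
Neither criterion identifies P(T|do(P)) in this graph.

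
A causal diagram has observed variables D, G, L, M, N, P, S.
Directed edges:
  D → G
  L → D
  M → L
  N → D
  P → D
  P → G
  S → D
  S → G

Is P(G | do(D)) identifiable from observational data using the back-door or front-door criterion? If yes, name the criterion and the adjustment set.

P(G|do(D)): backdoor, adjust for {P, S}.

desc(D)\{D}={G}; candidates ⊆ {L,M,N,P,S}.
size 0: {}; under {} D still reaches {G,L,M,N,P,S} ∋ G.
size 1: {L}, {M}, {N} …(+2); under {L} D still reaches {G,N,P,S} ∋ G.
{P,S}: D⊥G given {P,S} in G with D→· removed — back-door holds.
P(G|do(D)) = Σ_{P,S} P(G|D,P,S)·P(P,S).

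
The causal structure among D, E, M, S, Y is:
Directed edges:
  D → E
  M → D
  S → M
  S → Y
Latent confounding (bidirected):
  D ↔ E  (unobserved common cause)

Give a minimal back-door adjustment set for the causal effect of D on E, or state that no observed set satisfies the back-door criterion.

D→E: no observed back-door set.

desc(D)\{D}={E}; candidates ⊆ {M,S,Y}.
D↔E: latent back-door arc(s) into D.
size 0: {}; under {} D still reaches {E,M,S,Y} ∋ E.
size 1: {M}, {S}, {Y}; under {M} D still reaches {E} ∋ E.
size 2: {M,S}, {M,Y}, {S,Y}; under {M,S} D still reaches {E} ∋ E.
D↔E cannot be blocked by any observed set — no back-door set.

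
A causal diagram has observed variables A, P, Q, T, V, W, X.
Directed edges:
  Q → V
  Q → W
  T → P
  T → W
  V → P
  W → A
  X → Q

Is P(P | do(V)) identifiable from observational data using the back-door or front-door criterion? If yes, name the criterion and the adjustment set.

desc(V)\{V}={P}; candidates ⊆ {A,Q,T,W,X}.
∅: V⊥P given ∅ in G with V→· removed — back-door holds.
P(P|do(V)) = P(P|V) — no adjustment needed.

P(P|do(V)): backdoor, adjust for ∅.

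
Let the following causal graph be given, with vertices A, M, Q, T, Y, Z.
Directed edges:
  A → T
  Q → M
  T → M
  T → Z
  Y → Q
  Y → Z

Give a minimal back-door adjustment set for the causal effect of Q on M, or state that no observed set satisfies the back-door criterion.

desc(Q)\{Q}={M}; candidates ⊆ {A,T,Y,Z}.
∅: Q⊥M given ∅ in G with Q→· removed — back-door holds.

Q→M: minimal back-door set ∅.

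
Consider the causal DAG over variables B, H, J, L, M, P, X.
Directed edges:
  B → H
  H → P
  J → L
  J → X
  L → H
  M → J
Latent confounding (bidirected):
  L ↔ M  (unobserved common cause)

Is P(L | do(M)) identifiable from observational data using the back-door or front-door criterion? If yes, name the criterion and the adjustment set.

desc(M)\{M}={H,J,L,P,X}; candidates ⊆ {B}.
M↔L: latent back-door arc(s) into M.
size 0: {}; under {} M still reaches {H,L,P} ∋ L.
size 1: {B}; under {B} M still reaches {H,L,P} ∋ L.
M↔L cannot be blocked by any observed set — no back-door set.
{J}: (i) intercepts every directed M→L path; (ii) no back-door M→{J}; (iii) {M} blocks every back-door {J}→L. Front-door holds.
P(L|do(M)) = Σ_{J} P(J|M) Σ_{M'} P(L|J,M')P(M').

P(L|do(M)): frontdoor, adjust for {J}.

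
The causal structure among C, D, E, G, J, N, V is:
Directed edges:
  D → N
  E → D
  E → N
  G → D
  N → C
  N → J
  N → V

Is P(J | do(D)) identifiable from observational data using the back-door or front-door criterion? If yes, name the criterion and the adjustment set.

P(J|do(D)): backdoor, adjust for {E}.

desc(D)\{D}={C,J,N,V}; candidates ⊆ {E,G}.
size 0: {}; under {} D still reaches {C,E,G,J,N,V} ∋ J.
{E}: D⊥J given {E} in G with D→· removed — back-door holds.
P(J|do(D)) = Σ_{E} P(J|D,E)·P(E).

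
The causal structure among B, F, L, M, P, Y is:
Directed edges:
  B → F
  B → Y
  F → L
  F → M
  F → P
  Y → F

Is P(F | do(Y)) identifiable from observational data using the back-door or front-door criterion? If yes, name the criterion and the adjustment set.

P(F|do(Y)): backdoor, adjust for {B}.

desc(Y)\{Y}={F,L,M,P}; candidates ⊆ {B}.
size 0: {}; under {} Y still reaches {B,F,L,M,P} ∋ F.
{B}: Y⊥F given {B} in G with Y→· removed — back-door holds.
P(F|do(Y)) = Σ_{B} P(F|Y,B)·P(B).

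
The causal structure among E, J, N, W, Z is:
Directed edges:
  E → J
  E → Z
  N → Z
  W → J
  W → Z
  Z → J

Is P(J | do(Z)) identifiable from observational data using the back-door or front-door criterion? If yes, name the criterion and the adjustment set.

desc(Z)\{Z}={J}; candidates ⊆ {E,N,W}.
size 0: {}; under {} Z still reaches {E,J,N,W} ∋ J.
size 1: {E}, {N}, {W}; under {E} Z still reaches {J,N,W} ∋ J.
{E,W}: Z⊥J given {E,W} in G with Z→· removed — back-door holds.
P(J|do(Z)) = Σ_{E,W} P(J|Z,E,W)·P(E,W).

P(J|do(Z)): backdoor, adjust for {E, W}.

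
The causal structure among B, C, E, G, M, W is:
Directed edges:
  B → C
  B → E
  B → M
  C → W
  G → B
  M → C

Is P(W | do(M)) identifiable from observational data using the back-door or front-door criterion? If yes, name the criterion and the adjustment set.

P(W|do(M)): backdoor, adjust for {B}.

desc(M)\{M}={C,W}; candidates ⊆ {B,E,G}.
size 0: {}; under {} M still reaches {B,C,E,G,W} ∋ W.
{B}: M⊥W given {B} in G with M→· removed — back-door holds.
P(W|do(M)) = Σ_{B} P(W|M,B)·P(B).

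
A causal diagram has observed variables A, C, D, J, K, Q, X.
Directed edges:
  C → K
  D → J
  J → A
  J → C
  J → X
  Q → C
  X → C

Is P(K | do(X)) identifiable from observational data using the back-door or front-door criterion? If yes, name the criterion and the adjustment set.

P(K|do(X)): backdoor, adjust for {J}.

desc(X)\{X}={C,K}; candidates ⊆ {A,D,J,Q}.
size 0: {}; under {} X still reaches {A,C,D,J,K} ∋ K.
{J}: X⊥K given {J} in G with X→· removed — back-door holds.
P(K|do(X)) = Σ_{J} P(K|X,J)·P(J).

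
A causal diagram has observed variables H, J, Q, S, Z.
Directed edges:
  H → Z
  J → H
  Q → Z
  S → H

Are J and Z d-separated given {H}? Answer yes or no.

Yes — J ⊥ Z | {H}.

Bayes-Ball from J | {H} reaches {S}.
Z ∉ reach(J|{H}) ⇒ J ⊥ Z | {H}.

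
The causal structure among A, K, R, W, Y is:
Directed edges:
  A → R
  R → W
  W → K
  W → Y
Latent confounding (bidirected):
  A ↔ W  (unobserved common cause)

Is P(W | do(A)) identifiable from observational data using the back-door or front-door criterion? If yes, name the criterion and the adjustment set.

desc(A)\{A}={K,R,W,Y}; candidates ⊆ {—}.
A↔W: latent back-door arc(s) into A.
size 0: {}; under {} A still reaches {K,W,Y} ∋ W.
A↔W cannot be blocked by any observed set — no back-door set.
{R}: (i) intercepts every directed A→W path; (ii) no back-door A→{R}; (iii) {A} blocks every back-door {R}→W. Front-door holds.
P(W|do(A)) = Σ_{R} P(R|A) Σ_{A'} P(W|R,A')P(A').

P(W|do(A)): frontdoor, adjust for {R}.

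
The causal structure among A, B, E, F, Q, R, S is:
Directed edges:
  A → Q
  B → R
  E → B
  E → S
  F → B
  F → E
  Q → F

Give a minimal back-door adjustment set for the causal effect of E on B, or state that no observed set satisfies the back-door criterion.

E→B: minimal back-door set {F}.

desc(E)\{E}={B,R,S}; candidates ⊆ {A,F,Q}.
size 0: {}; under {} E still reaches {A,B,F,Q,R} ∋ B.
{F}: E⊥B given {F} in G with E→· removed — back-door holds.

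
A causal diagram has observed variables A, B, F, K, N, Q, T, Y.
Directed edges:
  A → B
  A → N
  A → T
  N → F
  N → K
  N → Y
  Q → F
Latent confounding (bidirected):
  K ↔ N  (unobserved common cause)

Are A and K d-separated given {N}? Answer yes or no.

Bayes-Ball from A | {N} reaches {B,K,T}.
K ∈ reach(A|{N}) ⇒ A ⊥̸ K | {N}.

No — A and K are d-connected given {N}.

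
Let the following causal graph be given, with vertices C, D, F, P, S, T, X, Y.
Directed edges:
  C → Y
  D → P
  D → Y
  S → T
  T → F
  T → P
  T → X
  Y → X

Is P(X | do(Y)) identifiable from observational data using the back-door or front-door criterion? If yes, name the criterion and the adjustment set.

desc(Y)\{Y}={X}; candidates ⊆ {C,D,F,P,S,T}.
∅: Y⊥X given ∅ in G with Y→· removed — back-door holds.
P(X|do(Y)) = P(X|Y) — no adjustment needed.

P(X|do(Y)): backdoor, adjust for ∅.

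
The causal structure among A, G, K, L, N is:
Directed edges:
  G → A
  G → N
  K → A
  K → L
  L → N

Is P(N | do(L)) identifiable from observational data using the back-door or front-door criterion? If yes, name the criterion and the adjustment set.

P(N|do(L)): backdoor, adjust for ∅.

desc(L)\{L}={N}; candidates ⊆ {A,G,K}.
∅: L⊥N given ∅ in G with L→· removed — back-door holds.
P(N|do(L)) = P(N|L) — no adjustment needed.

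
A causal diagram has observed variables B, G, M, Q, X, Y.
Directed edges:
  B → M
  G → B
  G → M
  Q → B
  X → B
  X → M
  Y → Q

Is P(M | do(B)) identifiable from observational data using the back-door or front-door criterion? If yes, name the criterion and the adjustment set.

desc(B)\{B}={M}; candidates ⊆ {G,Q,X,Y}.
size 0: {}; under {} B still reaches {G,M,Q,X,Y} ∋ M.
size 1: {G}, {Q}, {X} …(+1); under {G} B still reaches {M,Q,X,Y} ∋ M.
{G,X}: B⊥M given {G,X} in G with B→· removed — back-door holds.
P(M|do(B)) = Σ_{G,X} P(M|B,G,X)·P(G,X).

P(M|do(B)): backdoor, adjust for {G, X}.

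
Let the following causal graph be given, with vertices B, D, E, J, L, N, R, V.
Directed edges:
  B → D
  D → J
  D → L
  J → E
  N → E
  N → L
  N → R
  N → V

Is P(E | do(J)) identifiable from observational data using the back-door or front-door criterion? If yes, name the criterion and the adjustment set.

desc(J)\{J}={E}; candidates ⊆ {B,D,L,N,R,V}.
∅: J⊥E given ∅ in G with J→· removed — back-door holds.
P(E|do(J)) = P(E|J) — no adjustment needed.

P(E|do(J)): backdoor, adjust for ∅.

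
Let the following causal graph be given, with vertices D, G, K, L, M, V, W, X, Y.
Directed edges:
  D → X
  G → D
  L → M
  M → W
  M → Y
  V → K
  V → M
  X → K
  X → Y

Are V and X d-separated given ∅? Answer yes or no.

Yes — V ⊥ X | ∅.

Bayes-Ball from V | ∅ reaches {K,M,W,Y}.
X ∉ reach(V|∅) ⇒ V ⊥ X | ∅.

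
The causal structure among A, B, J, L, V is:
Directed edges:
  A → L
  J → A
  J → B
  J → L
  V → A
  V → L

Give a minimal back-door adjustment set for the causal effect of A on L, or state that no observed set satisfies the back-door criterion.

A→L: minimal back-door set {J, V}.

desc(A)\{A}={L}; candidates ⊆ {B,J,V}.
size 0: {}; under {} A still reaches {B,J,L,V} ∋ L.
size 1: {B}, {J}, {V}; under {B} A still reaches {J,L,V} ∋ L.
{J,V}: A⊥L given {J,V} in G with A→· removed — back-door holds.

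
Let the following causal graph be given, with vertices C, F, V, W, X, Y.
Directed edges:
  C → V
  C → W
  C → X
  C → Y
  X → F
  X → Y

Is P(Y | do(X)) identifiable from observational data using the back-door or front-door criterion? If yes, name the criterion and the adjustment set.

desc(X)\{X}={F,Y}; candidates ⊆ {C,V,W}.
size 0: {}; under {} X still reaches {C,V,W,Y} ∋ Y.
{C}: X⊥Y given {C} in G with X→· removed — back-door holds.
P(Y|do(X)) = Σ_{C} P(Y|X,C)·P(C).

P(Y|do(X)): backdoor, adjust for {C}.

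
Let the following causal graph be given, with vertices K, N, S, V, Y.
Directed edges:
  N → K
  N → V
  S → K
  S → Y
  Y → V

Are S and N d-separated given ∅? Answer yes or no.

Yes — S ⊥ N | ∅.

Bayes-Ball from S | ∅ reaches {K,V,Y}.
N ∉ reach(S|∅) ⇒ S ⊥ N | ∅.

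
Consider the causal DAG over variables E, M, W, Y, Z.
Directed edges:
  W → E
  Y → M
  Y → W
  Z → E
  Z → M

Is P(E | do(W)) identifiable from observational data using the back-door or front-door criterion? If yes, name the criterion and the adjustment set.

desc(W)\{W}={E}; candidates ⊆ {M,Y,Z}.
∅: W⊥E given ∅ in G with W→· removed — back-door holds.
P(E|do(W)) = P(E|W) — no adjustment needed.

P(E|do(W)): backdoor, adjust for ∅.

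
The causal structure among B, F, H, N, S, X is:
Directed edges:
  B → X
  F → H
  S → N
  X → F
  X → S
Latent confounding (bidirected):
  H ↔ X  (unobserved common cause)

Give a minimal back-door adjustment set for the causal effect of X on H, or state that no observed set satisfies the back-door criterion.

desc(X)\{X}={F,H,N,S}; candidates ⊆ {B}.
X↔H: latent back-door arc(s) into X.
size 0: {}; under {} X still reaches {B,H} ∋ H.
size 1: {B}; under {B} X still reaches {H} ∋ H.
X↔H cannot be blocked by any observed set — no back-door set.

X→H: no observed back-door set.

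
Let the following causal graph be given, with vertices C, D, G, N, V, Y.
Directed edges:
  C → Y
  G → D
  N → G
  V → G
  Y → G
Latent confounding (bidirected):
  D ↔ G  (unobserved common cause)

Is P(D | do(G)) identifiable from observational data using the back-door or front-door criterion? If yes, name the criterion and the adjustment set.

desc(G)\{G}={D}; candidates ⊆ {C,N,V,Y}.
G↔D: latent back-door arc(s) into G.
size 0: {}; under {} G still reaches {C,D,N,V,Y} ∋ D.
size 1: {C}, {N}, {V} …(+1); under {C} G still reaches {D,N,V,Y} ∋ D.
size 2: {C,N}, {C,V}, {C,Y} …(+3); under {C,N} G still reaches {D,V,Y} ∋ D.
G↔D cannot be blocked by any observed set — no back-door set.
No mediator lies on a directed G→…→D path.
Neither criterion identifies P(D|do(G)) in this graph.

P(D|do(G)): not identifiable (no BD/FD set).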